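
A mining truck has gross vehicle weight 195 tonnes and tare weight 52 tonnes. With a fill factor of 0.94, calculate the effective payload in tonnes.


Maximum payload = gross - tare
= 195 - 52 = 143 tonnes
Effective payload = max payload * fill factor
= 143 * 0.94
= 134.42 tonnes

134.42 tonnes


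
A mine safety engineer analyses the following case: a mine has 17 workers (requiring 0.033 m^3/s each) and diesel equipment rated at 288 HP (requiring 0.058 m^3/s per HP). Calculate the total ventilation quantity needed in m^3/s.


17.265 m^3/s

Airflow for workers:
Q_people = 17 * 0.033 = 0.561 m^3/s
Airflow for diesel equipment:
Q_diesel = 288 * 0.058 = 16.704 m^3/s
Total ventilation:
Q_total = 0.561 + 16.704
= 17.265 m^3/s


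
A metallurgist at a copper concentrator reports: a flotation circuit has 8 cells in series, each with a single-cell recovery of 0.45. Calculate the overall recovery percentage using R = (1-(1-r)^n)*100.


99.1627%

Complement of single-cell recovery:
1 - r = 1 - 0.45 = 0.55
Raise to power n:
(1 - r)^8 = 0.55^8 = 0.008373393789
Overall recovery:
R = (1 - 0.008373393789) * 100
= 99.1627%


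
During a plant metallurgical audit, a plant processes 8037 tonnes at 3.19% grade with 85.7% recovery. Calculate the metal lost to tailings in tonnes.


Total metal in feed:
= 8037 * 3.19 / 100 = 256.3803 tonnes
Metal recovered:
= 256.3803 * 85.7 / 100 = 219.7179171 tonnes
Metal lost to tailings:
= 256.3803 - 219.7179171
= 36.6624 tonnes

36.6624 tonnes


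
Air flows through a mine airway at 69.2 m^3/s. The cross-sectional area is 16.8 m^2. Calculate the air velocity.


Velocity = flow rate / cross-sectional area
= 69.2 / 16.8
= 4.119 m/s

4.119 m/s


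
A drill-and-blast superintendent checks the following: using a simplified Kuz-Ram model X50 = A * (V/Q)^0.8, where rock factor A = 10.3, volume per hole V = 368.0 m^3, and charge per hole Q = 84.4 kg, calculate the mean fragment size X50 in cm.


33.4535 cm

Compute V/Q:
V/Q = 368.0 / 84.4 = 4.360189573
Raise to the power 0.8:
(V/Q)^0.8 = 4.360189573^0.8 = 3.247912328
Multiply by A:
X50 = 10.3 * 3.247912328
= 33.4535 cm


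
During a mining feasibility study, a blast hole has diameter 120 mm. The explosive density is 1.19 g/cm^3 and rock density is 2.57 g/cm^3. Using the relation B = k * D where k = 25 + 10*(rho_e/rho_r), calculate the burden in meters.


First, compute k:
rho_e / rho_r = 1.19 / 2.57 = 0.4630350195
k = 25 + 10 * 0.4630350195 = 29.63035019
Then, compute burden:
B = k * D / 1000 = 29.63035019 * 120 / 1000
= 3555.642023 / 1000
= 3.5556 m

3.5556 m


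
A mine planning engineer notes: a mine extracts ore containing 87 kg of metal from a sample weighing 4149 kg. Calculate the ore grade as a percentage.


2.0969%

Ore grade = (metal mass / ore mass) * 100
= (87 / 4149) * 100
= 0.02096890817 * 100
= 2.0969%


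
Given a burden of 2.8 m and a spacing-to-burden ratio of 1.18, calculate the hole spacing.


3.304 m

Spacing = burden * ratio
= 2.8 * 1.18
= 3.304 m


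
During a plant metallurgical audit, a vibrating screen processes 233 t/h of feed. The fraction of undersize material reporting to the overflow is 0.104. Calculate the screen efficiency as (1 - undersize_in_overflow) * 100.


89.6%

Screen efficiency = (1 - fraction of undersize in overflow) * 100
= (1 - 0.104) * 100
= 0.896 * 100
= 89.6%


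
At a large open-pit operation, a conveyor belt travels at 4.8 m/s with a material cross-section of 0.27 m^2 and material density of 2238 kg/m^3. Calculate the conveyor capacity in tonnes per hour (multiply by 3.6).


Volumetric flow = speed * area
= 4.8 * 0.27 = 1.296 m^3/s
Mass flow = volumetric * density
= 1.296 * 2238 = 2900.448 kg/s
Convert to t/h: multiply by 3.6
Capacity = 2900.448 * 3.6
= 10441.6128 t/h

10441.6128 t/h


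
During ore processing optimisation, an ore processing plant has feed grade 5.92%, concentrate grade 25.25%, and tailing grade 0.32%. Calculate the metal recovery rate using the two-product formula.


Using the two-product formula:
R = 100 * c * (f - t) / (f * (c - t))
Numerator = 100 * 25.25 * (5.92 - 0.32)
= 100 * 25.25 * 5.6
= 14140.0
Denominator = 5.92 * (25.25 - 0.32)
= 5.92 * 24.93
= 147.5856
R = 14140.0 / 147.5856
= 95.8088%

95.8088%


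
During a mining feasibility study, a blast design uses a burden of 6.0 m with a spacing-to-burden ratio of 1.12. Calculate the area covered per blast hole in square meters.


First, find the spacing:
Spacing = burden * ratio = 6.0 * 1.12
= 6.72 m
Then, calculate the area:
Area = burden * spacing = 6.0 * 6.72
= 40.32 m^2

40.32 m^2


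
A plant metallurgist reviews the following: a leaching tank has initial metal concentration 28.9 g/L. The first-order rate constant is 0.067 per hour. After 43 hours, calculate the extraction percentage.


94.3921%

Compute the exponent:
-k * t = -0.067 * 43 = -2.881
Remaining concentration:
C = 28.9 * exp(-2.881)
= 28.9 * 0.05607865613
= 1.620673162 g/L
Extracted = 28.9 - 1.620673162 = 27.27932684 g/L
Extraction % = 27.27932684 / 28.9 * 100
= 94.3921%


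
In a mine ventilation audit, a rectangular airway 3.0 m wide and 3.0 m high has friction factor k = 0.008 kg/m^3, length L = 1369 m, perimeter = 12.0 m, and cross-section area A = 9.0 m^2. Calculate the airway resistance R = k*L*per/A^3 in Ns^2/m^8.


0.1803 Ns^2/m^8

Compute the numerator:
k * L * per = 0.008 * 1369 * 12.0
= 131.424
Compute the denominator:
A^3 = 9.0^3 = 729
Resistance:
R = 131.424 / 729
= 0.1803 Ns^2/m^8


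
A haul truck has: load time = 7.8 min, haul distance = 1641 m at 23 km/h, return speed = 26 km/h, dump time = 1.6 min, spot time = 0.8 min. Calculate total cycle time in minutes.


Convert haul speed to m/min: 23 * 1000/60 = 383.3333333 m/min
Haul time = 1641 / 383.3333333 = 4.280869565 min
Convert return speed to m/min: 26 * 1000/60 = 433.3333333 m/min
Return time = 1641 / 433.3333333 = 3.786923077 min
Total cycle time:
= 7.8 + 4.280869565 + 1.6 + 3.786923077 + 0.8
= 18.2678 min

18.2678 min


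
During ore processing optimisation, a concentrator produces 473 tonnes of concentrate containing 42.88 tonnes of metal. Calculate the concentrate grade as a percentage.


Grade = (metal in concentrate / concentrate mass) * 100
= (42.88 / 473) * 100
= 0.09065539112 * 100
= 9.0655%

9.0655%


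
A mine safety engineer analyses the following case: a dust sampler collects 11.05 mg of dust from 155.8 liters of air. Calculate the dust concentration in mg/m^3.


70.9243 mg/m^3

Convert liters to m^3: 1 m^3 = 1000 L
Concentration = mass / volume * 1000
= 11.05 / 155.8 * 1000
= 0.07092426187 * 1000
= 70.9243 mg/m^3


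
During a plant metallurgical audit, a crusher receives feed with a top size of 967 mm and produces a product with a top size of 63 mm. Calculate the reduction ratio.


15.3492

Reduction ratio = feed size / product size
= 967 / 63
= 15.3492


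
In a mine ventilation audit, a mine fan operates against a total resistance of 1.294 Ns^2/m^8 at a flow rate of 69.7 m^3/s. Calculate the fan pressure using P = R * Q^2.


6286.3685 Pa

Compute Q^2:
Q^2 = 69.7^2 = 4858.09
Compute pressure:
P = R * Q^2 = 1.294 * 4858.09
= 6286.3685 Pa


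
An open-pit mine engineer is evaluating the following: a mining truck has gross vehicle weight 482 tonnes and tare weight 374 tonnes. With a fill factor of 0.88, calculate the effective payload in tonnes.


95.04 tonnes

Maximum payload = gross - tare
= 482 - 374 = 108 tonnes
Effective payload = max payload * fill factor
= 108 * 0.88
= 95.04 tonnes


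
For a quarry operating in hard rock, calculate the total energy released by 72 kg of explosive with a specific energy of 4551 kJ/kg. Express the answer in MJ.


327.672 MJ

Energy = mass * specific_energy / 1000
= 72 * 4551 / 1000
= 327672 / 1000
= 327.672 MJ


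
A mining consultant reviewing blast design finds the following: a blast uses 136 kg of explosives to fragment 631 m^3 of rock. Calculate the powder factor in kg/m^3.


Powder factor = explosive mass / rock volume
= 136 / 631
= 0.2155 kg/m^3

0.2155 kg/m^3


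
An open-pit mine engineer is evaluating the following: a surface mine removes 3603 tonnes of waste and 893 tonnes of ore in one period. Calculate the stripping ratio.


Stripping ratio = waste tonnage / ore tonnage
= 3603 / 893
= 4.0347

4.0347


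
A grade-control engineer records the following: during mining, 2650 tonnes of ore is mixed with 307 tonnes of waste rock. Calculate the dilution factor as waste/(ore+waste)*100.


10.3821%

Total material = ore + waste
= 2650 + 307 = 2957 tonnes
Dilution = waste / total * 100
= 307 / 2957 * 100
= 0.1038214406 * 100
= 10.3821%


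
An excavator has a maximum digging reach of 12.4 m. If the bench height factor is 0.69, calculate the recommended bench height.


8.556 m

Bench height = reach * factor
= 12.4 * 0.69
= 8.556 m


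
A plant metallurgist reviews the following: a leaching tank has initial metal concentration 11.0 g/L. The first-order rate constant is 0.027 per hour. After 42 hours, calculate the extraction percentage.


67.8256%

Compute the exponent:
-k * t = -0.027 * 42 = -1.134
Remaining concentration:
C = 11.0 * exp(-1.134)
= 11.0 * 0.3217437042
= 3.539180746 g/L
Extracted = 11.0 - 3.539180746 = 7.460819254 g/L
Extraction % = 7.460819254 / 11.0 * 100
= 67.8256%


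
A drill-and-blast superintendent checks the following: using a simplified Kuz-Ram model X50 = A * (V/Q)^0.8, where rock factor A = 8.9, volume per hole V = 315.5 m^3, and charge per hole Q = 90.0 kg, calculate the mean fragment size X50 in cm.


Compute V/Q:
V/Q = 315.5 / 90.0 = 3.505555556
Raise to the power 0.8:
(V/Q)^0.8 = 3.505555556^0.8 = 2.727755771
Multiply by A:
X50 = 8.9 * 2.727755771
= 24.277 cm

24.277 cm


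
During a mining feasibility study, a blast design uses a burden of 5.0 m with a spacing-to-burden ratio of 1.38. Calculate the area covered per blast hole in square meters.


34.5 m^2

First, find the spacing:
Spacing = burden * ratio = 5.0 * 1.38
= 6.9 m
Then, calculate the area:
Area = burden * spacing = 5.0 * 6.9
= 34.5 m^2


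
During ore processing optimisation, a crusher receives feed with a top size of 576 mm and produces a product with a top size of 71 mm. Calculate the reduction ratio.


Reduction ratio = feed size / product size
= 576 / 71
= 8.1127

8.1127


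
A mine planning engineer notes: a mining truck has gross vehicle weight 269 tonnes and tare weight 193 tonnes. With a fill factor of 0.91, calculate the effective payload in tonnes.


69.16 tonnes

Maximum payload = gross - tare
= 269 - 193 = 76 tonnes
Effective payload = max payload * fill factor
= 76 * 0.91
= 69.16 tonnes


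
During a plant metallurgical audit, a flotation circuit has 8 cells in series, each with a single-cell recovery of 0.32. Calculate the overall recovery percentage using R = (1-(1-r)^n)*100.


Complement of single-cell recovery:
1 - r = 1 - 0.32 = 0.68
Raise to power n:
(1 - r)^8 = 0.68^8 = 0.04571632397
Overall recovery:
R = (1 - 0.04571632397) * 100
= 95.4284%

95.4284%


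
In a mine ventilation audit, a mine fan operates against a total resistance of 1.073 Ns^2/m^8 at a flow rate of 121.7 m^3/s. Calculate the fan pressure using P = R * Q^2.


15892.085 Pa

Compute Q^2:
Q^2 = 121.7^2 = 14810.89
Compute pressure:
P = R * Q^2 = 1.073 * 14810.89
= 15892.085 Pa


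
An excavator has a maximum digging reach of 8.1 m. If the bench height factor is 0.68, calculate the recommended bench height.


5.508 m

Bench height = reach * factor
= 8.1 * 0.68
= 5.508 m


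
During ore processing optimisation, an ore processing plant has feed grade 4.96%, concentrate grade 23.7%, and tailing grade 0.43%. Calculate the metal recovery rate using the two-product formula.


Using the two-product formula:
R = 100 * c * (f - t) / (f * (c - t))
Numerator = 100 * 23.7 * (4.96 - 0.43)
= 100 * 23.7 * 4.53
= 10736.1
Denominator = 4.96 * (23.7 - 0.43)
= 4.96 * 23.27
= 115.4192
R = 10736.1 / 115.4192
= 93.0183%

93.0183%


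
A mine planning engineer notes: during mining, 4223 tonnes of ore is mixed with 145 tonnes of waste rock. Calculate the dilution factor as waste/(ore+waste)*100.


3.3196%

Total material = ore + waste
= 4223 + 145 = 4368 tonnes
Dilution = waste / total * 100
= 145 / 4368 * 100
= 0.0331959707 * 100
= 3.3196%


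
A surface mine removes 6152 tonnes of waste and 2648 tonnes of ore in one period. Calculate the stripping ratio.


Stripping ratio = waste tonnage / ore tonnage
= 6152 / 2648
= 2.3233

2.3233


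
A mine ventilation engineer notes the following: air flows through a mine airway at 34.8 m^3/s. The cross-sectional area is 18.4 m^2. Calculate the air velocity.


1.8913 m/s

Velocity = flow rate / cross-sectional area
= 34.8 / 18.4
= 1.8913 m/s


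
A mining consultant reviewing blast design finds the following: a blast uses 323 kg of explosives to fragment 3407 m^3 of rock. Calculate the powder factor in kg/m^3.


0.0948 kg/m^3

Powder factor = explosive mass / rock volume
= 323 / 3407
= 0.0948 kg/m^3


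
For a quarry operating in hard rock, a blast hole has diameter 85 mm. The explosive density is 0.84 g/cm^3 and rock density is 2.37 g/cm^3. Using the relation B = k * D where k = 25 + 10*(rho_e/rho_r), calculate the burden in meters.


First, compute k:
rho_e / rho_r = 0.84 / 2.37 = 0.3544303797
k = 25 + 10 * 0.3544303797 = 28.5443038
Then, compute burden:
B = k * D / 1000 = 28.5443038 * 85 / 1000
= 2426.265823 / 1000
= 2.4263 m

2.4263 m


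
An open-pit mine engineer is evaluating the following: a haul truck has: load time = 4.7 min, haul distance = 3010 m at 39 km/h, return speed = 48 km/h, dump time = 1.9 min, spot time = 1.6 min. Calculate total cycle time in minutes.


Convert haul speed to m/min: 39 * 1000/60 = 650 m/min
Haul time = 3010 / 650 = 4.630769231 min
Convert return speed to m/min: 48 * 1000/60 = 800 m/min
Return time = 3010 / 800 = 3.7625 min
Total cycle time:
= 4.7 + 4.630769231 + 1.9 + 3.7625 + 1.6
= 16.5933 min

16.5933 min


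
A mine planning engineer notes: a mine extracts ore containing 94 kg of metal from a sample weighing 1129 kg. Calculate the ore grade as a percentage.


8.326%

Ore grade = (metal mass / ore mass) * 100
= (94 / 1129) * 100
= 0.0832595217 * 100
= 8.326%


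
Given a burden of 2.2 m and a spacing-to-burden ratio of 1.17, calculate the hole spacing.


2.574 m

Spacing = burden * ratio
= 2.2 * 1.17
= 2.574 m


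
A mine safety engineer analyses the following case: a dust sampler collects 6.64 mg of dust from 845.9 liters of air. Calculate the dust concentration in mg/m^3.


Convert liters to m^3: 1 m^3 = 1000 L
Concentration = mass / volume * 1000
= 6.64 / 845.9 * 1000
= 0.007849627616 * 1000
= 7.8496 mg/m^3

7.8496 mg/m^3


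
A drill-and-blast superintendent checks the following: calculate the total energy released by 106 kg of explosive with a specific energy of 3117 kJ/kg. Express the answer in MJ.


Energy = mass * specific_energy / 1000
= 106 * 3117 / 1000
= 330402 / 1000
= 330.402 MJ

330.402 MJ


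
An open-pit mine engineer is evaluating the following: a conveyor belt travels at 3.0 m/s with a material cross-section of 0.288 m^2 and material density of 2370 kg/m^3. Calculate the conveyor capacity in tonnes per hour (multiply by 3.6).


7371.648 t/h

Volumetric flow = speed * area
= 3.0 * 0.288 = 0.864 m^3/s
Mass flow = volumetric * density
= 0.864 * 2370 = 2047.68 kg/s
Convert to t/h: multiply by 3.6
Capacity = 2047.68 * 3.6
= 7371.648 t/h


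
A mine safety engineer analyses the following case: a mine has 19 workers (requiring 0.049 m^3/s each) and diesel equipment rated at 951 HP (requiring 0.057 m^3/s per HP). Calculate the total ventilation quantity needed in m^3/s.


55.138 m^3/s

Airflow for workers:
Q_people = 19 * 0.049 = 0.931 m^3/s
Airflow for diesel equipment:
Q_diesel = 951 * 0.057 = 54.207 m^3/s
Total ventilation:
Q_total = 0.931 + 54.207
= 55.138 m^3/s


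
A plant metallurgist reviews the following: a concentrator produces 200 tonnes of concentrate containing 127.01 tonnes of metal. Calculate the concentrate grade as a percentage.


63.505%

Grade = (metal in concentrate / concentrate mass) * 100
= (127.01 / 200) * 100
= 0.63505 * 100
= 63.505%


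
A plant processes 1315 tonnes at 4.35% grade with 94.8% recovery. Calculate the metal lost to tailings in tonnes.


Total metal in feed:
= 1315 * 4.35 / 100 = 57.2025 tonnes
Metal recovered:
= 57.2025 * 94.8 / 100 = 54.22797 tonnes
Metal lost to tailings:
= 57.2025 - 54.22797
= 2.9745 tonnes

2.9745 tonnes


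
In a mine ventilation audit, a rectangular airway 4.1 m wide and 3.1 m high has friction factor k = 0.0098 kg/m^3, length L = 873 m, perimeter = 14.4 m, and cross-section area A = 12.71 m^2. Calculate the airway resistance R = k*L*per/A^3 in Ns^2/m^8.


0.06 Ns^2/m^8

Compute the numerator:
k * L * per = 0.0098 * 873 * 14.4
= 123.19776
Compute the denominator:
A^3 = 12.71^3 = 2053.225511
Resistance:
R = 123.19776 / 2053.225511
= 0.06 Ns^2/m^8


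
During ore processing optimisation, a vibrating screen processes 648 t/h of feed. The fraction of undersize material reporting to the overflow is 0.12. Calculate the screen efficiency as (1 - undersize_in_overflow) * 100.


Screen efficiency = (1 - fraction of undersize in overflow) * 100
= (1 - 0.12) * 100
= 0.88 * 100
= 88.0%

88.0%


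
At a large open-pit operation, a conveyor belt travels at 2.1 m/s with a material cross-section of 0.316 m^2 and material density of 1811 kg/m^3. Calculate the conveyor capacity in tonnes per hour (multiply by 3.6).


Volumetric flow = speed * area
= 2.1 * 0.316 = 0.6636 m^3/s
Mass flow = volumetric * density
= 0.6636 * 1811 = 1201.7796 kg/s
Convert to t/h: multiply by 3.6
Capacity = 1201.7796 * 3.6
= 4326.4066 t/h

4326.4066 t/h


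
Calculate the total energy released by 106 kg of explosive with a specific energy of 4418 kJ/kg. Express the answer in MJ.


468.308 MJ

Energy = mass * specific_energy / 1000
= 106 * 4418 / 1000
= 468308 / 1000
= 468.308 MJ


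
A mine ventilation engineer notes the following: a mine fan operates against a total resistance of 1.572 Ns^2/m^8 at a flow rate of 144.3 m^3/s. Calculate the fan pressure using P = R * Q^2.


32732.9543 Pa

Compute Q^2:
Q^2 = 144.3^2 = 20822.49
Compute pressure:
P = R * Q^2 = 1.572 * 20822.49
= 32732.9543 Pa


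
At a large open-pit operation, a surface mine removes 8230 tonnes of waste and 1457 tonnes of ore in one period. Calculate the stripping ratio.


5.6486

Stripping ratio = waste tonnage / ore tonnage
= 8230 / 1457
= 5.6486


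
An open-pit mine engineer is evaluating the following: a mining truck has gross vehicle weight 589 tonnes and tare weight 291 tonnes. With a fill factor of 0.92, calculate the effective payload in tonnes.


274.16 tonnes

Maximum payload = gross - tare
= 589 - 291 = 298 tonnes
Effective payload = max payload * fill factor
= 298 * 0.92
= 274.16 tonnes


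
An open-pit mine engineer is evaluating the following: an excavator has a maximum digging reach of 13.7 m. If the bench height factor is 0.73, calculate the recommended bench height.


Bench height = reach * factor
= 13.7 * 0.73
= 10.001 m

10.001 m


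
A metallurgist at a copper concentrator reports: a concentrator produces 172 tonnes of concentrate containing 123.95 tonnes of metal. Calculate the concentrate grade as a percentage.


72.064%

Grade = (metal in concentrate / concentrate mass) * 100
= (123.95 / 172) * 100
= 0.7206395349 * 100
= 72.064%


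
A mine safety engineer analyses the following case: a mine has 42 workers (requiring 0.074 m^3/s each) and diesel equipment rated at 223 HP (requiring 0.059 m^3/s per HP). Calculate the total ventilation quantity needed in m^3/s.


Airflow for workers:
Q_people = 42 * 0.074 = 3.108 m^3/s
Airflow for diesel equipment:
Q_diesel = 223 * 0.059 = 13.157 m^3/s
Total ventilation:
Q_total = 3.108 + 13.157
= 16.265 m^3/s

16.265 m^3/s


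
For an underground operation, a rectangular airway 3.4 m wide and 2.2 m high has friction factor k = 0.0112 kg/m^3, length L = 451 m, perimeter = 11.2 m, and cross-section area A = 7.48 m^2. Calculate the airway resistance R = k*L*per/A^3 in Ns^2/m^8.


Compute the numerator:
k * L * per = 0.0112 * 451 * 11.2
= 56.57344
Compute the denominator:
A^3 = 7.48^3 = 418.508992
Resistance:
R = 56.57344 / 418.508992
= 0.1352 Ns^2/m^8

0.1352 Ns^2/m^8


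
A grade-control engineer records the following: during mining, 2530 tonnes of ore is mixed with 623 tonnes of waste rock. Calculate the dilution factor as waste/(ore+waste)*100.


19.759%

Total material = ore + waste
= 2530 + 623 = 3153 tonnes
Dilution = waste / total * 100
= 623 / 3153 * 100
= 0.1975895972 * 100
= 19.759%


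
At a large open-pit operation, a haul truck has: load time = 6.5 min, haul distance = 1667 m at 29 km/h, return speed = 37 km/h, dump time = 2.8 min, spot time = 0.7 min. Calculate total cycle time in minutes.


16.1522 min

Convert haul speed to m/min: 29 * 1000/60 = 483.3333333 m/min
Haul time = 1667 / 483.3333333 = 3.448965517 min
Convert return speed to m/min: 37 * 1000/60 = 616.6666667 m/min
Return time = 1667 / 616.6666667 = 2.703243243 min
Total cycle time:
= 6.5 + 3.448965517 + 2.8 + 2.703243243 + 0.7
= 16.1522 min


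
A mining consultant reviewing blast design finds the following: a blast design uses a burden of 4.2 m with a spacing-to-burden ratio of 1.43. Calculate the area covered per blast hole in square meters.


25.2252 m^2

First, find the spacing:
Spacing = burden * ratio = 4.2 * 1.43
= 6.006 m
Then, calculate the area:
Area = burden * spacing = 4.2 * 6.006
= 25.2252 m^2


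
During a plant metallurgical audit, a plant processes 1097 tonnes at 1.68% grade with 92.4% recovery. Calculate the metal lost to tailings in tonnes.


1.4006 tonnes

Total metal in feed:
= 1097 * 1.68 / 100 = 18.4296 tonnes
Metal recovered:
= 18.4296 * 92.4 / 100 = 17.0289504 tonnes
Metal lost to tailings:
= 18.4296 - 17.0289504
= 1.4006 tonnes


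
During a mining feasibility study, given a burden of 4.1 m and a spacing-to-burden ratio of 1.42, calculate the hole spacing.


5.822 m

Spacing = burden * ratio
= 4.1 * 1.42
= 5.822 m


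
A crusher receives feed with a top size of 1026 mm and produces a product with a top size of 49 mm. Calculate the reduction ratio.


20.9388

Reduction ratio = feed size / product size
= 1026 / 49
= 20.9388


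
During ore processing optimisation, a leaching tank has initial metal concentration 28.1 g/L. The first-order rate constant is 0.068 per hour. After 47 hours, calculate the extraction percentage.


95.9074%

Compute the exponent:
-k * t = -0.068 * 47 = -3.196
Remaining concentration:
C = 28.1 * exp(-3.196)
= 28.1 * 0.04092557933
= 1.150008779 g/L
Extracted = 28.1 - 1.150008779 = 26.94999122 g/L
Extraction % = 26.94999122 / 28.1 * 100
= 95.9074%


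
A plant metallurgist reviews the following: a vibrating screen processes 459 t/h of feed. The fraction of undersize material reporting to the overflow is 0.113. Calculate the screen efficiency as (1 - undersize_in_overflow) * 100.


Screen efficiency = (1 - fraction of undersize in overflow) * 100
= (1 - 0.113) * 100
= 0.887 * 100
= 88.7%

88.7%


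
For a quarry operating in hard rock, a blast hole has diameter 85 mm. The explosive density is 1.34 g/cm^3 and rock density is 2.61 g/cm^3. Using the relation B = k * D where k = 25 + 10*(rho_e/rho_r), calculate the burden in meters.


2.5614 m

First, compute k:
rho_e / rho_r = 1.34 / 2.61 = 0.5134099617
k = 25 + 10 * 0.5134099617 = 30.13409962
Then, compute burden:
B = k * D / 1000 = 30.13409962 * 85 / 1000
= 2561.398467 / 1000
= 2.5614 m


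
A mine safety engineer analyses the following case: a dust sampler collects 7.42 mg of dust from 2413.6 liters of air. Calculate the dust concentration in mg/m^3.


Convert liters to m^3: 1 m^3 = 1000 L
Concentration = mass / volume * 1000
= 7.42 / 2413.6 * 1000
= 0.00307424594 * 1000
= 3.0742 mg/m^3

3.0742 mg/m^3


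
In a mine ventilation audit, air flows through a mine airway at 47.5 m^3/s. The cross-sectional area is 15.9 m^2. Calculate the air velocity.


Velocity = flow rate / cross-sectional area
= 47.5 / 15.9
= 2.9874 m/s

2.9874 m/s


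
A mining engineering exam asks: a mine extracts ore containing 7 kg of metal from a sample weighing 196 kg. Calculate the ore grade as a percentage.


3.5714%

Ore grade = (metal mass / ore mass) * 100
= (7 / 196) * 100
= 0.03571428571 * 100
= 3.5714%


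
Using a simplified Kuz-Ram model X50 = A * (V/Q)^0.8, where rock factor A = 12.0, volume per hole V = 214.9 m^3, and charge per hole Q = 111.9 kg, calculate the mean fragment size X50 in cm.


Compute V/Q:
V/Q = 214.9 / 111.9 = 1.920464701
Raise to the power 0.8:
(V/Q)^0.8 = 1.920464701^0.8 = 1.685485665
Multiply by A:
X50 = 12.0 * 1.685485665
= 20.2258 cm

20.2258 cm


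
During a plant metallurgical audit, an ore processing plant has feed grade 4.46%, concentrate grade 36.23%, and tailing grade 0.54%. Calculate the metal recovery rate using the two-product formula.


Using the two-product formula:
R = 100 * c * (f - t) / (f * (c - t))
Numerator = 100 * 36.23 * (4.46 - 0.54)
= 100 * 36.23 * 3.92
= 14202.16
Denominator = 4.46 * (36.23 - 0.54)
= 4.46 * 35.69
= 159.1774
R = 14202.16 / 159.1774
= 89.2222%

89.2222%


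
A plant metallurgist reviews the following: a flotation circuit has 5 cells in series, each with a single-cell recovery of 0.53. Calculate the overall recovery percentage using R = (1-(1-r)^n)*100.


Complement of single-cell recovery:
1 - r = 1 - 0.53 = 0.47
Raise to power n:
(1 - r)^5 = 0.47^5 = 0.0229345007
Overall recovery:
R = (1 - 0.0229345007) * 100
= 97.7065%

97.7065%


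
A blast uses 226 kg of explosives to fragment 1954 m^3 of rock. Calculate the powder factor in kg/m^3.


Powder factor = explosive mass / rock volume
= 226 / 1954
= 0.1157 kg/m^3

0.1157 kg/m^3


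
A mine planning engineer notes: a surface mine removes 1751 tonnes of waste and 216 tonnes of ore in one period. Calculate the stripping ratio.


Stripping ratio = waste tonnage / ore tonnage
= 1751 / 216
= 8.1065

8.1065


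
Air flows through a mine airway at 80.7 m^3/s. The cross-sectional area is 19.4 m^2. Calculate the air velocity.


4.1598 m/s

Velocity = flow rate / cross-sectional area
= 80.7 / 19.4
= 4.1598 m/s


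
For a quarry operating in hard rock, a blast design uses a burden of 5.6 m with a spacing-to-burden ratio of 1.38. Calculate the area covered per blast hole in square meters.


First, find the spacing:
Spacing = burden * ratio = 5.6 * 1.38
= 7.728 m
Then, calculate the area:
Area = burden * spacing = 5.6 * 7.728
= 43.2768 m^2

43.2768 m^2


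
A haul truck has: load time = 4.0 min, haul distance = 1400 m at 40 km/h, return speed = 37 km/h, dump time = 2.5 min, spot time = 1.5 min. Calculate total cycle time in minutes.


Convert haul speed to m/min: 40 * 1000/60 = 666.6666667 m/min
Haul time = 1400 / 666.6666667 = 2.1 min
Convert return speed to m/min: 37 * 1000/60 = 616.6666667 m/min
Return time = 1400 / 616.6666667 = 2.27027027 min
Total cycle time:
= 4.0 + 2.1 + 2.5 + 2.27027027 + 1.5
= 12.3703 min

12.3703 min


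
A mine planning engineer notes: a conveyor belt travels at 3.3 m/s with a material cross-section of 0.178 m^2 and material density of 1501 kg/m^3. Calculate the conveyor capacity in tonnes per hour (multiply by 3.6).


Volumetric flow = speed * area
= 3.3 * 0.178 = 0.5874 m^3/s
Mass flow = volumetric * density
= 0.5874 * 1501 = 881.6874 kg/s
Convert to t/h: multiply by 3.6
Capacity = 881.6874 * 3.6
= 3174.0746 t/h

3174.0746 t/h


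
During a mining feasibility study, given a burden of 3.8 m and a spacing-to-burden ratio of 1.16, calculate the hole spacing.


4.408 m

Spacing = burden * ratio
= 3.8 * 1.16
= 4.408 m


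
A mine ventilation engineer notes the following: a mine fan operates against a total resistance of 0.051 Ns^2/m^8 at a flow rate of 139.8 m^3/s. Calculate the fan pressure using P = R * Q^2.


996.746 Pa

Compute Q^2:
Q^2 = 139.8^2 = 19544.04
Compute pressure:
P = R * Q^2 = 0.051 * 19544.04
= 996.746 Pa


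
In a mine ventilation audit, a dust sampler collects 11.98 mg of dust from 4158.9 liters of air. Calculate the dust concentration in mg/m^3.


Convert liters to m^3: 1 m^3 = 1000 L
Concentration = mass / volume * 1000
= 11.98 / 4158.9 * 1000
= 0.002880569381 * 1000
= 2.8806 mg/m^3

2.8806 mg/m^3


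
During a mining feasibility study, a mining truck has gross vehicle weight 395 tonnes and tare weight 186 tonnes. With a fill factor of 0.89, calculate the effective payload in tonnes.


186.01 tonnes

Maximum payload = gross - tare
= 395 - 186 = 209 tonnes
Effective payload = max payload * fill factor
= 209 * 0.89
= 186.01 tonnes


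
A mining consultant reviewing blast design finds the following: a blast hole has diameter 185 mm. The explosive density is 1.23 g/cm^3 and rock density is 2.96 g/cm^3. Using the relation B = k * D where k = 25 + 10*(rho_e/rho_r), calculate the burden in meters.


First, compute k:
rho_e / rho_r = 1.23 / 2.96 = 0.4155405405
k = 25 + 10 * 0.4155405405 = 29.15540541
Then, compute burden:
B = k * D / 1000 = 29.15540541 * 185 / 1000
= 5393.75 / 1000
= 5.3938 m

5.3938 m


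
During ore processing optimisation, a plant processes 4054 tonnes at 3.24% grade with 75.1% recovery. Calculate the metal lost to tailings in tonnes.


32.7061 tonnes

Total metal in feed:
= 4054 * 3.24 / 100 = 131.3496 tonnes
Metal recovered:
= 131.3496 * 75.1 / 100 = 98.6435496 tonnes
Metal lost to tailings:
= 131.3496 - 98.6435496
= 32.7061 tonnes


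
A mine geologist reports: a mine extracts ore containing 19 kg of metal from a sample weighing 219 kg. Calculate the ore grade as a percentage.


8.6758%

Ore grade = (metal mass / ore mass) * 100
= (19 / 219) * 100
= 0.08675799087 * 100
= 8.6758%


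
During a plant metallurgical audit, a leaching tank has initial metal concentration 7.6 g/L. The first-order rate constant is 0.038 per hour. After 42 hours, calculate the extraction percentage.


79.7294%

Compute the exponent:
-k * t = -0.038 * 42 = -1.596
Remaining concentration:
C = 7.6 * exp(-1.596)
= 7.6 * 0.2027057214
= 1.540563483 g/L
Extracted = 7.6 - 1.540563483 = 6.059436517 g/L
Extraction % = 6.059436517 / 7.6 * 100
= 79.7294%


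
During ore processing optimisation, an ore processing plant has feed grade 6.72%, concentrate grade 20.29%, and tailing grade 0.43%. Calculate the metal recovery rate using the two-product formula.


Using the two-product formula:
R = 100 * c * (f - t) / (f * (c - t))
Numerator = 100 * 20.29 * (6.72 - 0.43)
= 100 * 20.29 * 6.29
= 12762.41
Denominator = 6.72 * (20.29 - 0.43)
= 6.72 * 19.86
= 133.4592
R = 12762.41 / 133.4592
= 95.6278%

95.6278%


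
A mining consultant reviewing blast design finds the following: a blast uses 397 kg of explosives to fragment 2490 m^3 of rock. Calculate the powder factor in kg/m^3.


Powder factor = explosive mass / rock volume
= 397 / 2490
= 0.1594 kg/m^3

0.1594 kg/m^3


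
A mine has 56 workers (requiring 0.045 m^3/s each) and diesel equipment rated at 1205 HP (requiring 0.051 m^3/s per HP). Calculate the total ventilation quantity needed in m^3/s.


63.975 m^3/s

Airflow for workers:
Q_people = 56 * 0.045 = 2.52 m^3/s
Airflow for diesel equipment:
Q_diesel = 1205 * 0.051 = 61.455 m^3/s
Total ventilation:
Q_total = 2.52 + 61.455
= 63.975 m^3/s


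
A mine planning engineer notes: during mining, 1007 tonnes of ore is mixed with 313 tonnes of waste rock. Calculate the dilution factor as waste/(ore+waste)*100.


Total material = ore + waste
= 1007 + 313 = 1320 tonnes
Dilution = waste / total * 100
= 313 / 1320 * 100
= 0.2371212121 * 100
= 23.7121%

23.7121%


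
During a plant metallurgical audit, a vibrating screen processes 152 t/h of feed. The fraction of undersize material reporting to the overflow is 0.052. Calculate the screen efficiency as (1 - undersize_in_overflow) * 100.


Screen efficiency = (1 - fraction of undersize in overflow) * 100
= (1 - 0.052) * 100
= 0.948 * 100
= 94.8%

94.8%


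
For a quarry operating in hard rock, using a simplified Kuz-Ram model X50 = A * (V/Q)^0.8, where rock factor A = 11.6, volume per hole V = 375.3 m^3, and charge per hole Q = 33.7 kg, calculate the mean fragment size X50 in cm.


Compute V/Q:
V/Q = 375.3 / 33.7 = 11.13649852
Raise to the power 0.8:
(V/Q)^0.8 = 11.13649852^0.8 = 6.876998519
Multiply by A:
X50 = 11.6 * 6.876998519
= 79.7732 cm

79.7732 cm


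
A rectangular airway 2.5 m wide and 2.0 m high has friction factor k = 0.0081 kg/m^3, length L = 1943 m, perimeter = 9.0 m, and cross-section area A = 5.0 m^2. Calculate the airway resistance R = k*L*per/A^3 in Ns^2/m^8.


Compute the numerator:
k * L * per = 0.0081 * 1943 * 9.0
= 141.6447
Compute the denominator:
A^3 = 5.0^3 = 125
Resistance:
R = 141.6447 / 125
= 1.1332 Ns^2/m^8

1.1332 Ns^2/m^8


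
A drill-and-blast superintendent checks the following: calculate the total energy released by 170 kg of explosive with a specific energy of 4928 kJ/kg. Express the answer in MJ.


Energy = mass * specific_energy / 1000
= 170 * 4928 / 1000
= 837760 / 1000
= 837.76 MJ

837.76 MJ


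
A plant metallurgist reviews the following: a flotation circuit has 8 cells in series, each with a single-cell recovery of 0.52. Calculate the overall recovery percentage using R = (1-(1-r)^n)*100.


99.7182%

Complement of single-cell recovery:
1 - r = 1 - 0.52 = 0.48
Raise to power n:
(1 - r)^8 = 0.48^8 = 0.002817928043
Overall recovery:
R = (1 - 0.002817928043) * 100
= 99.7182%


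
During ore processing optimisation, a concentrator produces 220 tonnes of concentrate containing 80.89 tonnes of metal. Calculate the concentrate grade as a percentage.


Grade = (metal in concentrate / concentrate mass) * 100
= (80.89 / 220) * 100
= 0.3676818182 * 100
= 36.7682%

36.7682%


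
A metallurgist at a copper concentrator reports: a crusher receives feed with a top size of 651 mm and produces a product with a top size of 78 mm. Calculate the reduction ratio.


Reduction ratio = feed size / product size
= 651 / 78
= 8.3462

8.3462


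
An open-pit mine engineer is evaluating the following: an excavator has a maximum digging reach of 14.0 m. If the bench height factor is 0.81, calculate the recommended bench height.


Bench height = reach * factor
= 14.0 * 0.81
= 11.34 m

11.34 m


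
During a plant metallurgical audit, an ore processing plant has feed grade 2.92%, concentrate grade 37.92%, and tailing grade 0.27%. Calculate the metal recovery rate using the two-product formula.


91.4042%

Using the two-product formula:
R = 100 * c * (f - t) / (f * (c - t))
Numerator = 100 * 37.92 * (2.92 - 0.27)
= 100 * 37.92 * 2.65
= 10048.8
Denominator = 2.92 * (37.92 - 0.27)
= 2.92 * 37.65
= 109.938
R = 10048.8 / 109.938
= 91.4042%


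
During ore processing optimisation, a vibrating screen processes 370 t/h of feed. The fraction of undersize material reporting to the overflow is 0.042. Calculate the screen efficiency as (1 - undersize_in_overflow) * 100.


Screen efficiency = (1 - fraction of undersize in overflow) * 100
= (1 - 0.042) * 100
= 0.958 * 100
= 95.8%

95.8%


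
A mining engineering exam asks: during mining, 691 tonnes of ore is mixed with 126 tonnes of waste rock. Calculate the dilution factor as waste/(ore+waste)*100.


Total material = ore + waste
= 691 + 126 = 817 tonnes
Dilution = waste / total * 100
= 126 / 817 * 100
= 0.1542227662 * 100
= 15.4223%

15.4223%


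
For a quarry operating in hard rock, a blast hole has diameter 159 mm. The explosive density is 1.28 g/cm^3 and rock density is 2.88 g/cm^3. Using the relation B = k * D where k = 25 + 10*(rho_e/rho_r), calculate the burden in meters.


4.6817 m

First, compute k:
rho_e / rho_r = 1.28 / 2.88 = 0.4444444444
k = 25 + 10 * 0.4444444444 = 29.44444444
Then, compute burden:
B = k * D / 1000 = 29.44444444 * 159 / 1000
= 4681.666667 / 1000
= 4.6817 m


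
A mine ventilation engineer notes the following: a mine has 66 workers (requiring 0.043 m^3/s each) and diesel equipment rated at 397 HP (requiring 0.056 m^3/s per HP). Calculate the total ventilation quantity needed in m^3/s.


25.07 m^3/s

Airflow for workers:
Q_people = 66 * 0.043 = 2.838 m^3/s
Airflow for diesel equipment:
Q_diesel = 397 * 0.056 = 22.232 m^3/s
Total ventilation:
Q_total = 2.838 + 22.232
= 25.07 m^3/s


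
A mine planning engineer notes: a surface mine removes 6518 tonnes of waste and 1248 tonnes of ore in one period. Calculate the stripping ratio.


Stripping ratio = waste tonnage / ore tonnage
= 6518 / 1248
= 5.2228

5.2228


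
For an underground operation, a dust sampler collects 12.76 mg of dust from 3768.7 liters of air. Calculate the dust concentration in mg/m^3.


3.3858 mg/m^3

Convert liters to m^3: 1 m^3 = 1000 L
Concentration = mass / volume * 1000
= 12.76 / 3768.7 * 1000
= 0.003385782896 * 1000
= 3.3858 mg/m^3


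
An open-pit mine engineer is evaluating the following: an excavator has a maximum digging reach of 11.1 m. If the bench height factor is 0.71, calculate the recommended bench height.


Bench height = reach * factor
= 11.1 * 0.71
= 7.881 m

7.881 m


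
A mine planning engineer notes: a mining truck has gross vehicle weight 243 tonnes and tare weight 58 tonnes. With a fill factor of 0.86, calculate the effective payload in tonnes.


159.1 tonnes

Maximum payload = gross - tare
= 243 - 58 = 185 tonnes
Effective payload = max payload * fill factor
= 185 * 0.86
= 159.1 tonnes


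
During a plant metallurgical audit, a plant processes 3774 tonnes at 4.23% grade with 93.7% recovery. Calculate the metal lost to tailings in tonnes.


10.0573 tonnes

Total metal in feed:
= 3774 * 4.23 / 100 = 159.6402 tonnes
Metal recovered:
= 159.6402 * 93.7 / 100 = 149.5828674 tonnes
Metal lost to tailings:
= 159.6402 - 149.5828674
= 10.0573 tonnes


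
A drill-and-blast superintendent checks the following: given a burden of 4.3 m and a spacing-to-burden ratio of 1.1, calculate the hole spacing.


Spacing = burden * ratio
= 4.3 * 1.1
= 4.73 m

4.73 m


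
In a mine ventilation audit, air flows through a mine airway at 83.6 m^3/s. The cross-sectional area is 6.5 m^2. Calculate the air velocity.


12.8615 m/s

Velocity = flow rate / cross-sectional area
= 83.6 / 6.5
= 12.8615 m/s


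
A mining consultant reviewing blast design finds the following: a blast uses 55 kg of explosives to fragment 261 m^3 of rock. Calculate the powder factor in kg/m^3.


Powder factor = explosive mass / rock volume
= 55 / 261
= 0.2107 kg/m^3

0.2107 kg/m^3


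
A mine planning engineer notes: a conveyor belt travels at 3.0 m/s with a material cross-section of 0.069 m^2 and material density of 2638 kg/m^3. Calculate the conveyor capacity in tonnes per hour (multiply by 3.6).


1965.8376 t/h

Volumetric flow = speed * area
= 3.0 * 0.069 = 0.207 m^3/s
Mass flow = volumetric * density
= 0.207 * 2638 = 546.066 kg/s
Convert to t/h: multiply by 3.6
Capacity = 546.066 * 3.6
= 1965.8376 t/h


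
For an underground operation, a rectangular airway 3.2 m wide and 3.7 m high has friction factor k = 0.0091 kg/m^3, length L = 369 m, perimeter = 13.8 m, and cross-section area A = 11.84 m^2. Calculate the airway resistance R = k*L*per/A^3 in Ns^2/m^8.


Compute the numerator:
k * L * per = 0.0091 * 369 * 13.8
= 46.33902
Compute the denominator:
A^3 = 11.84^3 = 1659.797504
Resistance:
R = 46.33902 / 1659.797504
= 0.0279 Ns^2/m^8

0.0279 Ns^2/m^8


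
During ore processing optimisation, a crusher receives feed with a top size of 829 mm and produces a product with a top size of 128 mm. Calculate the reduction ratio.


6.4766

Reduction ratio = feed size / product size
= 829 / 128
= 6.4766


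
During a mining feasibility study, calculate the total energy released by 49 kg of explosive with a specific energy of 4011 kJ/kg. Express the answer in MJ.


196.539 MJ

Energy = mass * specific_energy / 1000
= 49 * 4011 / 1000
= 196539 / 1000
= 196.539 MJ
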